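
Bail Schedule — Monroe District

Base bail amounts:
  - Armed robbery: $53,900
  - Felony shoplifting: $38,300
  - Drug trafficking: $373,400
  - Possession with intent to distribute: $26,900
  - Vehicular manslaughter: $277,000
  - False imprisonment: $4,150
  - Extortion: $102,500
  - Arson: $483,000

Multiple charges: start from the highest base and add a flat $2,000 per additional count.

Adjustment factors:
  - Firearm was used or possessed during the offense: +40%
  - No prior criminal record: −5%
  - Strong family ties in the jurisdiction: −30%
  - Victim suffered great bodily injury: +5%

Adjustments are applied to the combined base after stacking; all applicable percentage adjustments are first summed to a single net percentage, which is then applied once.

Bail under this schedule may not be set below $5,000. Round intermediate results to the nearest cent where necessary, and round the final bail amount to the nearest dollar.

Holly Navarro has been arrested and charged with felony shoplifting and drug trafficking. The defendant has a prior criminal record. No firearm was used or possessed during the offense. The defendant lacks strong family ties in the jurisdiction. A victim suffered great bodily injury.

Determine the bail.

Base amounts from the schedule: felony shoplifting $38,300; drug trafficking $373,400.
Stacking rule: highest base plus $2,000 per additional charge. Highest is drug trafficking at $373,400; 1 additional charge → +$2,000. Combined base = $375,400.
Victim suffered great bodily injury (+5%): $375,400 × 1.05 = $394,170.
$394,170 is at or above the $5,000 minimum.

$394,170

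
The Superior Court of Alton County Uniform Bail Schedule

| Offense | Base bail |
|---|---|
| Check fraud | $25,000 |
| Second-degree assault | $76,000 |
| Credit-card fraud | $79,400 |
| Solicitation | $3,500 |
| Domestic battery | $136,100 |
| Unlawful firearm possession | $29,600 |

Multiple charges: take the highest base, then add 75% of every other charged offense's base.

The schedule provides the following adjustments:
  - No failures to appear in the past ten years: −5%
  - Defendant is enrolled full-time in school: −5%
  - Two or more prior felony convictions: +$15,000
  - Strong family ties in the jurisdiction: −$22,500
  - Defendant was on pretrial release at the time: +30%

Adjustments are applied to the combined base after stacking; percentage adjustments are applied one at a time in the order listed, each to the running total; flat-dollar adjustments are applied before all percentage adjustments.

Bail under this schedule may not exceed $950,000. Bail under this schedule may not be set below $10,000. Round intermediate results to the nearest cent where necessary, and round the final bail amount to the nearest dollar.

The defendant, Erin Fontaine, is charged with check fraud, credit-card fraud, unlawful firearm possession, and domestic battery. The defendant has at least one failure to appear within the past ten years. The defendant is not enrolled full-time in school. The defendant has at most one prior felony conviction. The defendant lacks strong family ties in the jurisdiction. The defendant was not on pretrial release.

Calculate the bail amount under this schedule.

Base amounts from the schedule: check fraud $25,000; credit-card fraud $79,400; unlawful firearm possession $29,600; domestic battery $136,100.
Stacking rule: highest base plus 75% of each additional charge. Highest is domestic battery at $136,100. Additional: $25,000 × 75% = $18,750; $79,400 × 75% = $59,550; $29,600 × 75% = $22,200. Combined base = $136,100 + $100,500 = $236,600.
No adjustment factors apply to this defendant.
$236,600 is within the $950,000 maximum.
$236,600 is at or above the $10,000 minimum.

$236,600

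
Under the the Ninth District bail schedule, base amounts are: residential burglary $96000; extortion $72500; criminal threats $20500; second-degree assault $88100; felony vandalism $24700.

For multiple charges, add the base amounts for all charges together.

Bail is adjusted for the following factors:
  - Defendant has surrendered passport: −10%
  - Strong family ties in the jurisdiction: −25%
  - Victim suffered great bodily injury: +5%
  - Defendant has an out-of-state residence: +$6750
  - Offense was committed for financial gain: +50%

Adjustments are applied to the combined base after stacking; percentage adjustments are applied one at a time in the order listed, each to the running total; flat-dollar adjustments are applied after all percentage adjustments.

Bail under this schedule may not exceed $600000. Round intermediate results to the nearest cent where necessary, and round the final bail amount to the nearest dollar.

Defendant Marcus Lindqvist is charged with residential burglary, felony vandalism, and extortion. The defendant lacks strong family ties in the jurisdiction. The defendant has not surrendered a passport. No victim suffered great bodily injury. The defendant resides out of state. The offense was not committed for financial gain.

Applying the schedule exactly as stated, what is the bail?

$199950

Base amounts from the schedule: residential burglary $96000; felony vandalism $24700; extortion $72500.
Stacking rule: sum of all bases. $96000 + $24700 + $72500 = $193200.
Defendant has an out-of-state residence (+$6750 flat): $193200 + $6750 = $199950.
$199950 is within the $600000 maximum.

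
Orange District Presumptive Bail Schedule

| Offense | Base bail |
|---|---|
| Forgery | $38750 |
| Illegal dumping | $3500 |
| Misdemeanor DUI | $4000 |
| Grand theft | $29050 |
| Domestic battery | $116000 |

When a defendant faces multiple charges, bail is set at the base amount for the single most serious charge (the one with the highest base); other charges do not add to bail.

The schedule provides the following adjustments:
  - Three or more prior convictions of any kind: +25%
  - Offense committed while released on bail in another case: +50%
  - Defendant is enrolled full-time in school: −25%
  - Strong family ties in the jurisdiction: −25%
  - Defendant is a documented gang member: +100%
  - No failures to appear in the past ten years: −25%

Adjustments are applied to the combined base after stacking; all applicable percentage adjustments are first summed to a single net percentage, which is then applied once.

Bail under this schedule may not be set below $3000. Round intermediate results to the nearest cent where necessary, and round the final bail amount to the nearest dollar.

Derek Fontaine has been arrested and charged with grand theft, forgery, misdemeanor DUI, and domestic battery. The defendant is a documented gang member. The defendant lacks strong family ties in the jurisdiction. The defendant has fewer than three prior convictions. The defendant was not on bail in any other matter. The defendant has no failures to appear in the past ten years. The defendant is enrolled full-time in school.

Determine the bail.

$174000

Base amounts from the schedule: grand theft $29050; forgery $38750; misdemeanor DUI $4000; domestic battery $116000.
Stacking rule: use the highest base only. Highest is domestic battery at $116000. Combined base = $116000.
Net percentage adjustment: −25% +100% −25% = +50%. $116000 × 1.5 = $174000.
$174000 is at or above the $3000 minimum.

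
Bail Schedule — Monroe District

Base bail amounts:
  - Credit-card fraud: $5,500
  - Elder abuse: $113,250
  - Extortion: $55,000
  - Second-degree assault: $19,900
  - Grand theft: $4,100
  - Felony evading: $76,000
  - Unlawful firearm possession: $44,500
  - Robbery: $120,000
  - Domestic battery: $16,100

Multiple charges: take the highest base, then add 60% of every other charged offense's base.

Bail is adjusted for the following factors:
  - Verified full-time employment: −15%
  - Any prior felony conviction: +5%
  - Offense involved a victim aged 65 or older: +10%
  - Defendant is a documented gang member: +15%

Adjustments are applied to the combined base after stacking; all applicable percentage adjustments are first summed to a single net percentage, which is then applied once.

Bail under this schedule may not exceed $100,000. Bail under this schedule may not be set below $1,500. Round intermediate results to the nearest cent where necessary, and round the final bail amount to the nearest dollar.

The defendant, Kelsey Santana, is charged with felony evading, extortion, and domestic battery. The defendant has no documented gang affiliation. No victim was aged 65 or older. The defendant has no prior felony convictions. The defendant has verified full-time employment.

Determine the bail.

Base amounts from the schedule: felony evading $76,000; extortion $55,000; domestic battery $16,100.
Stacking rule: highest base plus 60% of each additional charge. Highest is felony evading at $76,000. Additional: $55,000 × 60% = $33,000; $16,100 × 60% = $9,660. Combined base = $76,000 + $42,660 = $118,660.
Verified full-time employment (−15%): $118,660 × 0.85 = $100,861.
Result $100,861 exceeds the maximum of $100,000; bail is capped at $100,000.
$100,000 is at or above the $1,500 minimum.

$100,000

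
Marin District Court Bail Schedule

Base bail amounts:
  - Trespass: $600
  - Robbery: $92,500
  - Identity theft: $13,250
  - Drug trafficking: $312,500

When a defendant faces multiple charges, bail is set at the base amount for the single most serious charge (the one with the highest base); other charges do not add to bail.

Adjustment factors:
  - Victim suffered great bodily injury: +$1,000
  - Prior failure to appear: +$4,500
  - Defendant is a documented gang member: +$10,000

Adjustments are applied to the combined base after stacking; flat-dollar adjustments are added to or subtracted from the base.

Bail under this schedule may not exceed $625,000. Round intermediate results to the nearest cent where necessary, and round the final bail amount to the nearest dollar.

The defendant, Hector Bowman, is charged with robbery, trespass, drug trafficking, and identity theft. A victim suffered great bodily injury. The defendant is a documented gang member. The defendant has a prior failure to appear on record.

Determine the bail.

$328,000

Base amounts from the schedule: robbery $92,500; trespass $600; drug trafficking $312,500; identity theft $13,250.
Stacking rule: use the highest base only. Highest is drug trafficking at $312,500. Combined base = $312,500.
Victim suffered great bodily injury (+$1,000 flat): $312,500 + $1,000 = $313,500.
Prior failure to appear (+$4,500 flat): $313,500 + $4,500 = $318,000.
Defendant is a documented gang member (+$10,000 flat): $318,000 + $10,000 = $328,000.
$328,000 is within the $625,000 maximum.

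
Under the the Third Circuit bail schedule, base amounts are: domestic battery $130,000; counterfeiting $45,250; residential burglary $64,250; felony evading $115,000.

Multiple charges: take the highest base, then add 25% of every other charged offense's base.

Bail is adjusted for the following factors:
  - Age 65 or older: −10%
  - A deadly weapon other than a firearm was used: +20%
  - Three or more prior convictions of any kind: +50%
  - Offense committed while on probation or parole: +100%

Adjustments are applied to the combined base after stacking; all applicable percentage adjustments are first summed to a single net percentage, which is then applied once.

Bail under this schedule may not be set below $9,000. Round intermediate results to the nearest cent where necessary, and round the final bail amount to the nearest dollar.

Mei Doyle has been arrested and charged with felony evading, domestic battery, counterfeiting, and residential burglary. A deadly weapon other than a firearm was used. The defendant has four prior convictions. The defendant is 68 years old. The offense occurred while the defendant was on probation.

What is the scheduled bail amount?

$483,925

Base amounts from the schedule: felony evading $115,000; domestic battery $130,000; counterfeiting $45,250; residential burglary $64,250.
Stacking rule: highest base plus 25% of each additional charge. Highest is domestic battery at $130,000. Additional: $115,000 × 25% = $28,750; $45,250 × 25% = $11,312.50; $64,250 × 25% = $16,062.50. Combined base = $130,000 + $56,125 = $186,125.
Net percentage adjustment: −10% +20% +50% +100% = +160%. $186,125 × 2.6 = $483,925.
$483,925 is at or above the $9,000 minimum.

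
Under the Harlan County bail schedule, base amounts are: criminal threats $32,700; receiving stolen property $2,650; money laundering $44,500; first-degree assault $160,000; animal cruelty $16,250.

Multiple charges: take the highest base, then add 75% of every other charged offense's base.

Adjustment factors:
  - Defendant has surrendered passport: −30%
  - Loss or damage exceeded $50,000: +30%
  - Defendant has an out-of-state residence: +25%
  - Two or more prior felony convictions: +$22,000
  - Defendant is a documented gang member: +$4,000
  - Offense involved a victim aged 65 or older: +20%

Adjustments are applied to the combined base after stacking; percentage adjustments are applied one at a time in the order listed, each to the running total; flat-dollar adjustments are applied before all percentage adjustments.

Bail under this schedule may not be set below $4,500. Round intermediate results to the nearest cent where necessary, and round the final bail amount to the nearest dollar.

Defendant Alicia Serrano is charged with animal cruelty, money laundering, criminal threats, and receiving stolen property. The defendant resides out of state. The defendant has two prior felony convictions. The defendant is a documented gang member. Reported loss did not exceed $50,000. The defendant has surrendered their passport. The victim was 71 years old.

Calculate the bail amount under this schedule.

$114,660

Base amounts from the schedule: animal cruelty $16,250; money laundering $44,500; criminal threats $32,700; receiving stolen property $2,650.
Stacking rule: highest base plus 75% of each additional charge. Highest is money laundering at $44,500. Additional: $16,250 × 75% = $12,187.50; $32,700 × 75% = $24,525; $2,650 × 75% = $1,987.50. Combined base = $44,500 + $38,700 = $83,200.
Two or more prior felony convictions (+$22,000 flat): $83,200 + $22,000 = $105,200.
Defendant is a documented gang member (+$4,000 flat): $105,200 + $4,000 = $109,200.
Defendant has surrendered passport (−30%): $109,200 × 0.7 = $76,440.
Defendant has an out-of-state residence (+25%): $76,440 × 1.25 = $95,550.
Offense involved a victim aged 65 or older (+20%): $95,550 × 1.2 = $114,660.
$114,660 is at or above the $4,500 minimum.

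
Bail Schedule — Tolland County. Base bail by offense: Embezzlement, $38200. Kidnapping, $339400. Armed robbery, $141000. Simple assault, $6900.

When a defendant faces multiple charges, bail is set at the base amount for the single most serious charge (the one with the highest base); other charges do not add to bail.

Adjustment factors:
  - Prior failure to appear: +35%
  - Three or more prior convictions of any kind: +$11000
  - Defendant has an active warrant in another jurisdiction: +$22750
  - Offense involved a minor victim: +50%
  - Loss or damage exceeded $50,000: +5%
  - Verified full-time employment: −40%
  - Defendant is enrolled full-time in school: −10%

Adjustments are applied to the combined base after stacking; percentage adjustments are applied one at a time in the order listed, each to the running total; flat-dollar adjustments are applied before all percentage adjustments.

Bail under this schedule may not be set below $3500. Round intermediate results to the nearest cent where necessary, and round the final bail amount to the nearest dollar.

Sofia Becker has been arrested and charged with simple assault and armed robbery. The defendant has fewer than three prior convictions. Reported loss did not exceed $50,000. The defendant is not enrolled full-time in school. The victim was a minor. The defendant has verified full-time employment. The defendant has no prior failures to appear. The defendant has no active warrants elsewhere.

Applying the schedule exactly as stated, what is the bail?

Base amounts from the schedule: simple assault $6900; armed robbery $141000.
Stacking rule: use the highest base only. Highest is armed robbery at $141000. Combined base = $141000.
Offense involved a minor victim (+50%): $141000 × 1.5 = $211500.
Verified full-time employment (−40%): $211500 × 0.6 = $126900.
$126900 is at or above the $3500 minimum.

$126900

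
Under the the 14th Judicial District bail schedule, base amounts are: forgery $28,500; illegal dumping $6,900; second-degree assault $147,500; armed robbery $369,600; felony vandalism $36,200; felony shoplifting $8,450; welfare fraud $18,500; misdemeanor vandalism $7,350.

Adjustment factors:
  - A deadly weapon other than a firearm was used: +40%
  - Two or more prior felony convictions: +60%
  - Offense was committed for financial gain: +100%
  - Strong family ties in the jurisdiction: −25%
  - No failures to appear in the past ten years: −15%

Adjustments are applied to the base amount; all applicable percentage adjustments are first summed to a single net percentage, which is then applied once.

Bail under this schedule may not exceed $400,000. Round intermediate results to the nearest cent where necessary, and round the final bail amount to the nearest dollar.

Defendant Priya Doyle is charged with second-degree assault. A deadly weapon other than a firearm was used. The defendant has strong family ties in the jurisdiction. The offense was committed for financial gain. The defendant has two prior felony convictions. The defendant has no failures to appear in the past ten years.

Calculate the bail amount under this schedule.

$383,500

Base amounts from the schedule: second-degree assault $147,500.
Single charge. Combined base = $147,500.
Net percentage adjustment: +40% +60% +100% −25% −15% = +160%. $147,500 × 2.6 = $383,500.
$383,500 is within the $400,000 maximum.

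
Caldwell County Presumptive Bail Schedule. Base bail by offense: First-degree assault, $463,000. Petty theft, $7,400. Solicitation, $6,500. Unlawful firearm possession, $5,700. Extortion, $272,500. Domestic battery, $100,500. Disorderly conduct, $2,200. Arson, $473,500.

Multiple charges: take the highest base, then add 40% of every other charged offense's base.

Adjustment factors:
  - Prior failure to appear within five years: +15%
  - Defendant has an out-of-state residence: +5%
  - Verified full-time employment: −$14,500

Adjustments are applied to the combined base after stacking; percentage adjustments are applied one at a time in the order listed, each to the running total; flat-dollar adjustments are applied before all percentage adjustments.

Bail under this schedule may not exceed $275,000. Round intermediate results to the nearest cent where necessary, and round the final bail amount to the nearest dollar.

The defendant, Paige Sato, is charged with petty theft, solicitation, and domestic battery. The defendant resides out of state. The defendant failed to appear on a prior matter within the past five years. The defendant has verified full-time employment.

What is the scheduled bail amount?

$110,559

Base amounts from the schedule: petty theft $7,400; solicitation $6,500; domestic battery $100,500.
Stacking rule: highest base plus 40% of each additional charge. Highest is domestic battery at $100,500. Additional: $7,400 × 40% = $2,960; $6,500 × 40% = $2,600. Combined base = $100,500 + $5,560 = $106,060.
Verified full-time employment (−$14,500 flat): $106,060 − $14,500 = $91,560.
Prior failure to appear within five years (+15%): $91,560 × 1.15 = $105,294.
Defendant has an out-of-state residence (+5%): $105,294 × 1.05 = $110,558.70.
$110,558.70 is within the $275,000 maximum.
Rounded to the nearest dollar: $110,559.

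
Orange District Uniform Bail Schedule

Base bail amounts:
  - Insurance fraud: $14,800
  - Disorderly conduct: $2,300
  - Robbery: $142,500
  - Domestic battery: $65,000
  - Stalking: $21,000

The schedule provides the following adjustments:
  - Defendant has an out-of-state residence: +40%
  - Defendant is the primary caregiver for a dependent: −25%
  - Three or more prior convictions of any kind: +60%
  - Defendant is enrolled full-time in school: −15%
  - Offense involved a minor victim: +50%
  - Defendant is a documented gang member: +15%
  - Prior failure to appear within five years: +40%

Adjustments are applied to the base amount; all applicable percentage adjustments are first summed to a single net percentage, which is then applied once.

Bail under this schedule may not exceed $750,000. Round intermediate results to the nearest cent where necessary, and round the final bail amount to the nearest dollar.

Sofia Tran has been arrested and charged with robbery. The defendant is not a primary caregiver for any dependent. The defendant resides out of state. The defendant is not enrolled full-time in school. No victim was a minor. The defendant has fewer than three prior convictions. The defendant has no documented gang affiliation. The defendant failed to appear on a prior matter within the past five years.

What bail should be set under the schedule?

$256,500

Base amounts from the schedule: robbery $142,500.
Single charge. Combined base = $142,500.
Net percentage adjustment: +40% +40% = +80%. $142,500 × 1.8 = $256,500.
$256,500 is within the $750,000 maximum.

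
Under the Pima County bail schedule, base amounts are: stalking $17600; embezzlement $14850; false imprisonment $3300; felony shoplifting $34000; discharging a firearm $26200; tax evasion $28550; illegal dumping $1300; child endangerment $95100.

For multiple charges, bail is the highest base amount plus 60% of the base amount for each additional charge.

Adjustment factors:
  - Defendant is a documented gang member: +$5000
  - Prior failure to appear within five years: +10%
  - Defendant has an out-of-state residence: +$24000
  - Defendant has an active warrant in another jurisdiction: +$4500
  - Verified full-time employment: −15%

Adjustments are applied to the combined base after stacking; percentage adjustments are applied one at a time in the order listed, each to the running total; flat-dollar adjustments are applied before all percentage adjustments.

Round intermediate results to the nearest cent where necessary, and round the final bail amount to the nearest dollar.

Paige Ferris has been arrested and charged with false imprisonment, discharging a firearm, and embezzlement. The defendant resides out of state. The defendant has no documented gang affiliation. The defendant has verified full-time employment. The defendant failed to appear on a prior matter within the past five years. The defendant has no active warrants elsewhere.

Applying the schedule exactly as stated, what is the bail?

$57119

Base amounts from the schedule: false imprisonment $3300; discharging a firearm $26200; embezzlement $14850.
Stacking rule: highest base plus 60% of each additional charge. Highest is discharging a firearm at $26200. Additional: $3300 × 60% = $1980; $14850 × 60% = $8910. Combined base = $26200 + $10890 = $37090.
Defendant has an out-of-state residence (+$24000 flat): $37090 + $24000 = $61090.
Prior failure to appear within five years (+10%): $61090 × 1.1 = $67199.
Verified full-time employment (−15%): $67199 × 0.85 = $57119.15.
Rounded to the nearest dollar: $57119.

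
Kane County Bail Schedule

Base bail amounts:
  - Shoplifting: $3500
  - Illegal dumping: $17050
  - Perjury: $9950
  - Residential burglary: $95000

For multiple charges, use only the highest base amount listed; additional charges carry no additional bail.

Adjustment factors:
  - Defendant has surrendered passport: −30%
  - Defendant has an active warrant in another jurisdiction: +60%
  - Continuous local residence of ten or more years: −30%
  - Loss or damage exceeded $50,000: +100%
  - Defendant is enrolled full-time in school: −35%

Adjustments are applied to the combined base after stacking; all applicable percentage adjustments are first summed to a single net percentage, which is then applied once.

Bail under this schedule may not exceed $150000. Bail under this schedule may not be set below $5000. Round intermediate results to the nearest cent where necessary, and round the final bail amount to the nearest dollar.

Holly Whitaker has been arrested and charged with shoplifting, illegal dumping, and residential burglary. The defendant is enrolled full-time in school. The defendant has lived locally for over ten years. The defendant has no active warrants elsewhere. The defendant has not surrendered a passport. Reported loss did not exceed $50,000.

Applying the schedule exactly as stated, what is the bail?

Base amounts from the schedule: shoplifting $3500; illegal dumping $17050; residential burglary $95000.
Stacking rule: use the highest base only. Highest is residential burglary at $95000. Combined base = $95000.
Net percentage adjustment: −30% −35% = −65%. $95000 × 0.35 = $33250.
$33250 is within the $150000 maximum.
$33250 is at or above the $5000 minimum.

$33250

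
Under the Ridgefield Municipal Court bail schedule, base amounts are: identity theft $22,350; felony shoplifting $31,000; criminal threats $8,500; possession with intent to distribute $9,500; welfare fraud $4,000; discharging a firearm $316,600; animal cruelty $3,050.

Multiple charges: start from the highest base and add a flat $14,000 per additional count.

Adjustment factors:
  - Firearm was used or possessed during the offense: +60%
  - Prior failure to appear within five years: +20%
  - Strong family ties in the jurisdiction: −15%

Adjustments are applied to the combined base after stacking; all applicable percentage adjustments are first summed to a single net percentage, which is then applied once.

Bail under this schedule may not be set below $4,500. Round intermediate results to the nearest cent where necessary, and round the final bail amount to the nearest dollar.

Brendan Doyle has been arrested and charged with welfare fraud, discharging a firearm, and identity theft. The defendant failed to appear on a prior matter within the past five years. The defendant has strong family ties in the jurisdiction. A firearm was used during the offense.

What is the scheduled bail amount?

$568,590

Base amounts from the schedule: welfare fraud $4,000; discharging a firearm $316,600; identity theft $22,350.
Stacking rule: highest base plus $14,000 per additional charge. Highest is discharging a firearm at $316,600; 2 additional charges → +$28,000. Combined base = $344,600.
Net percentage adjustment: +60% +20% −15% = +65%. $344,600 × 1.65 = $568,590.
$568,590 is at or above the $4,500 minimum.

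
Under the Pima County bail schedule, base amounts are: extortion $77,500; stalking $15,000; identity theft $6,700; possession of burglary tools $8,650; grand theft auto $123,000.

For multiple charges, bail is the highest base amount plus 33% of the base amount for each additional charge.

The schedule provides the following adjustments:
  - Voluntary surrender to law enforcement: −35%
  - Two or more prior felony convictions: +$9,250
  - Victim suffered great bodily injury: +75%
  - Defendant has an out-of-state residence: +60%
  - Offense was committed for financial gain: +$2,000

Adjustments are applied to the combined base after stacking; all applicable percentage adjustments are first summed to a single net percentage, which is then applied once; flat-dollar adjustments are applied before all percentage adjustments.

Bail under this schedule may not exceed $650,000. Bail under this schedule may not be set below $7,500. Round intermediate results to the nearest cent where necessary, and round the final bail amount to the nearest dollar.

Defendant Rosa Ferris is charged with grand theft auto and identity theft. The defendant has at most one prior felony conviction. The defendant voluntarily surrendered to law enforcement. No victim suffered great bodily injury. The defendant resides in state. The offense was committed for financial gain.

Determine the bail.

$82,687

Base amounts from the schedule: grand theft auto $123,000; identity theft $6,700.
Stacking rule: highest base plus 33% of each additional charge. Highest is grand theft auto at $123,000. Additional: $6,700 × 33% = $2,211. Combined base = $123,000 + $2,211 = $125,211.
Offense was committed for financial gain (+$2,000 flat): $125,211 + $2,000 = $127,211.
Voluntary surrender to law enforcement (−35%): $127,211 × 0.65 = $82,687.15.
$82,687.15 is within the $650,000 maximum.
$82,687.15 is at or above the $7,500 minimum.
Rounded to the nearest dollar: $82,687.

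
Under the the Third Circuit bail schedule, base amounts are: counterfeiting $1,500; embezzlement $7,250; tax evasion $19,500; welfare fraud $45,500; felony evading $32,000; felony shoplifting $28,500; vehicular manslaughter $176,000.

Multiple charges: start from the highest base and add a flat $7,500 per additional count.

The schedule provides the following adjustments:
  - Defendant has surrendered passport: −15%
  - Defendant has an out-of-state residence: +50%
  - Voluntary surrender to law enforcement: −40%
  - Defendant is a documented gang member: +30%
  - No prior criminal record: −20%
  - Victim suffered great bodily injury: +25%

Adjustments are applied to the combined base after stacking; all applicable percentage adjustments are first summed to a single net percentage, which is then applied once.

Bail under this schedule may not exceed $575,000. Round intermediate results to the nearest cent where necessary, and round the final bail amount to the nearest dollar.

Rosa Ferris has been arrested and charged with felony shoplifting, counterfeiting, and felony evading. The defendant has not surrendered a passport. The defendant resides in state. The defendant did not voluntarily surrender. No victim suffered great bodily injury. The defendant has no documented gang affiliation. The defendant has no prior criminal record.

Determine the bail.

$37,600

Base amounts from the schedule: felony shoplifting $28,500; counterfeiting $1,500; felony evading $32,000.
Stacking rule: highest base plus $7,500 per additional charge. Highest is felony evading at $32,000; 2 additional charges → +$15,000. Combined base = $47,000.
No prior criminal record (−20%): $47,000 × 0.8 = $37,600.
$37,600 is within the $575,000 maximum.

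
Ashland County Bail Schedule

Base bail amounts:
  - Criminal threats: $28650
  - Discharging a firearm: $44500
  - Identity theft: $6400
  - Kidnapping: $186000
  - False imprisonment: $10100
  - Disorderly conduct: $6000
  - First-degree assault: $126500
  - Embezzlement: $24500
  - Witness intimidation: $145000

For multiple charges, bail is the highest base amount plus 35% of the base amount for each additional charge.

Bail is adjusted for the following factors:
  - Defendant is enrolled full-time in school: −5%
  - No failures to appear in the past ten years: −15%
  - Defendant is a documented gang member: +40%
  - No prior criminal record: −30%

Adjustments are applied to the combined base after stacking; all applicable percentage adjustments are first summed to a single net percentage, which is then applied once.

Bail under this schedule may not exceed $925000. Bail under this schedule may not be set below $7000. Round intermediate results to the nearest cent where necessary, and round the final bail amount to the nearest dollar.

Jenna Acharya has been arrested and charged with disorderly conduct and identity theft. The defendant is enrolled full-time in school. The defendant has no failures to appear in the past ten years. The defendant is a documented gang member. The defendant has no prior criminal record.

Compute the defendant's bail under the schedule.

Base amounts from the schedule: disorderly conduct $6000; identity theft $6400.
Stacking rule: highest base plus 35% of each additional charge. Highest is identity theft at $6400. Additional: $6000 × 35% = $2100. Combined base = $6400 + $2100 = $8500.
Net percentage adjustment: −5% −15% +40% −30% = −10%. $8500 × 0.9 = $7650.
$7650 is within the $925000 maximum.
$7650 is at or above the $7000 minimum.

$7650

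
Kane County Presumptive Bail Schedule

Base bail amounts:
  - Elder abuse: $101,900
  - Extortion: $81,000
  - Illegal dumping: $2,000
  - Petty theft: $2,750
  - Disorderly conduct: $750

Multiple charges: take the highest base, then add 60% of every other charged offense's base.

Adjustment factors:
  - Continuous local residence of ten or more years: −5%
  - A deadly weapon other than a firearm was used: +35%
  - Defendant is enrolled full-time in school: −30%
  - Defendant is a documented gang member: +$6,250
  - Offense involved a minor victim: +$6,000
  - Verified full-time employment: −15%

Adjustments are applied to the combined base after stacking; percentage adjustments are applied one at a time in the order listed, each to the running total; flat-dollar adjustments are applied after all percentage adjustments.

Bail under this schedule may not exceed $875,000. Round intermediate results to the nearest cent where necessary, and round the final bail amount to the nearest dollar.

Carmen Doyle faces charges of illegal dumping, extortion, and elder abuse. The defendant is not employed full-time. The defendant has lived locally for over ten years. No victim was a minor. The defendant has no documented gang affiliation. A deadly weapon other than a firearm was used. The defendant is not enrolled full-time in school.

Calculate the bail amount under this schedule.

$194,555

Base amounts from the schedule: illegal dumping $2,000; extortion $81,000; elder abuse $101,900.
Stacking rule: highest base plus 60% of each additional charge. Highest is elder abuse at $101,900. Additional: $2,000 × 60% = $1,200; $81,000 × 60% = $48,600. Combined base = $101,900 + $49,800 = $151,700.
Continuous local residence of ten or more years (−5%): $151,700 × 0.95 = $144,115.
A deadly weapon other than a firearm was used (+35%): $144,115 × 1.35 = $194,555.25.
$194,555.25 is within the $875,000 maximum.
Rounded to the nearest dollar: $194,555.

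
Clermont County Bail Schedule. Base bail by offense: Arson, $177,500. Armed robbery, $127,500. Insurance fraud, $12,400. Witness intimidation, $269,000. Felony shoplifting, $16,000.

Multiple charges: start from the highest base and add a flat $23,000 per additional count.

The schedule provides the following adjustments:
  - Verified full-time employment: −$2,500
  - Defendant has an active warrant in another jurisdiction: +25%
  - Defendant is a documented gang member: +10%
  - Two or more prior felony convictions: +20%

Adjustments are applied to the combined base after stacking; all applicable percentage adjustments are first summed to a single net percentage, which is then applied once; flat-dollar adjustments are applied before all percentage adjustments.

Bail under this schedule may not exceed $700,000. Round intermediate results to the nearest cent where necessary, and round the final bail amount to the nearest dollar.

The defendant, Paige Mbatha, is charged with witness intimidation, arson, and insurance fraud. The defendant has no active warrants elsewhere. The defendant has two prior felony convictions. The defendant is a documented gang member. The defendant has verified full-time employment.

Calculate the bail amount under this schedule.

Base amounts from the schedule: witness intimidation $269,000; arson $177,500; insurance fraud $12,400.
Stacking rule: highest base plus $23,000 per additional charge. Highest is witness intimidation at $269,000; 2 additional charges → +$46,000. Combined base = $315,000.
Verified full-time employment (−$2,500 flat): $315,000 − $2,500 = $312,500.
Net percentage adjustment: +10% +20% = +30%. $312,500 × 1.3 = $406,250.
$406,250 is within the $700,000 maximum.

$406,250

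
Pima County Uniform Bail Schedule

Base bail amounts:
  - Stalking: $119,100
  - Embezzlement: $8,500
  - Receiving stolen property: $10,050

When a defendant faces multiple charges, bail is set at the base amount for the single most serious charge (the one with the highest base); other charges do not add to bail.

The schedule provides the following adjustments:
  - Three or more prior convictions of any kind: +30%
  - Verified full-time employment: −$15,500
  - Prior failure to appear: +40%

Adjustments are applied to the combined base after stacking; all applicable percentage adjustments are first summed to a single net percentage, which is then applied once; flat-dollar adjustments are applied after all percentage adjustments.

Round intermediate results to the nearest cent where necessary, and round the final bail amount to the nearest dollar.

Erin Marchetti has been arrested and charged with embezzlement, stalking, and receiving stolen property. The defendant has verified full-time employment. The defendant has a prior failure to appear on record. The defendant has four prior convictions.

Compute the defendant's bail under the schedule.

Base amounts from the schedule: embezzlement $8,500; stalking $119,100; receiving stolen property $10,050.
Stacking rule: use the highest base only. Highest is stalking at $119,100. Combined base = $119,100.
Net percentage adjustment: +30% +40% = +70%. $119,100 × 1.7 = $202,470.
Verified full-time employment (−$15,500 flat): $202,470 − $15,500 = $186,970.

$186,970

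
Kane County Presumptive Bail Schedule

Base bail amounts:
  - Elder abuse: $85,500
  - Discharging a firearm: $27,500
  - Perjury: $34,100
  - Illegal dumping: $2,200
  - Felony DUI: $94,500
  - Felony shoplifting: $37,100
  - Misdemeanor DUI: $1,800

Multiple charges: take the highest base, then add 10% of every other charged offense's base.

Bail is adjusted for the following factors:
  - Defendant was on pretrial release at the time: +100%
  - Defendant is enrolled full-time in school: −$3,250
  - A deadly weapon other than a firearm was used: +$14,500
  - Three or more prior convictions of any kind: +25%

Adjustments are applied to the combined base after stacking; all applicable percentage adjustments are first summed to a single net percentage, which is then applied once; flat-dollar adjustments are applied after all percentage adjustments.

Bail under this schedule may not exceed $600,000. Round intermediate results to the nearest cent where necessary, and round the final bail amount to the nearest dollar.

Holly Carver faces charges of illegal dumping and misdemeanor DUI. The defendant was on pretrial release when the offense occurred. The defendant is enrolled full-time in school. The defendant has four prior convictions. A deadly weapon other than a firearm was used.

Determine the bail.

$16,605

Base amounts from the schedule: illegal dumping $2,200; misdemeanor DUI $1,800.
Stacking rule: highest base plus 10% of each additional charge. Highest is illegal dumping at $2,200. Additional: $1,800 × 10% = $180. Combined base = $2,200 + $180 = $2,380.
Net percentage adjustment: +100% +25% = +125%. $2,380 × 2.25 = $5,355.
Defendant is enrolled full-time in school (−$3,250 flat): $5,355 − $3,250 = $2,105.
A deadly weapon other than a firearm was used (+$14,500 flat): $2,105 + $14,500 = $16,605.
$16,605 is within the $600,000 maximum.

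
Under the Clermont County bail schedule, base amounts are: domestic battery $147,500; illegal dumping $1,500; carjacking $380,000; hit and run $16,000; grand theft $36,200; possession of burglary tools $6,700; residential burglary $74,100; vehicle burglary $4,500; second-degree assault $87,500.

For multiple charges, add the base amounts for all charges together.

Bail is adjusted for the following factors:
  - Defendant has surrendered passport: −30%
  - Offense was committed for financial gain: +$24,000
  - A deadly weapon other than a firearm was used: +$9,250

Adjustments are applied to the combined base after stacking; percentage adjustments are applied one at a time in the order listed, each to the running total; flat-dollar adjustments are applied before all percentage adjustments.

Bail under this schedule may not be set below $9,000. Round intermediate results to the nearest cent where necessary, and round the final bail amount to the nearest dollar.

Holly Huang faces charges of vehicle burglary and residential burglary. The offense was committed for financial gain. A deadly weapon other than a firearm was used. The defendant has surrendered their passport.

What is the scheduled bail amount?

$78,295

Base amounts from the schedule: vehicle burglary $4,500; residential burglary $74,100.
Stacking rule: sum of all bases. $4,500 + $74,100 = $78,600.
Offense was committed for financial gain (+$24,000 flat): $78,600 + $24,000 = $102,600.
A deadly weapon other than a firearm was used (+$9,250 flat): $102,600 + $9,250 = $111,850.
Defendant has surrendered passport (−30%): $111,850 × 0.7 = $78,295.
$78,295 is at or above the $9,000 minimum.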